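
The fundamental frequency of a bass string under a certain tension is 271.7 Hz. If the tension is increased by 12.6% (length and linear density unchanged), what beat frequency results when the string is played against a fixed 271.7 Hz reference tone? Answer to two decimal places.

For a string, f ∝ √T, so the new frequency is 271.7·√1.126 = 288.3094 Hz.
f_beat = |288.3094 − 271.7| = 16.61 Hz.

16.61 Hz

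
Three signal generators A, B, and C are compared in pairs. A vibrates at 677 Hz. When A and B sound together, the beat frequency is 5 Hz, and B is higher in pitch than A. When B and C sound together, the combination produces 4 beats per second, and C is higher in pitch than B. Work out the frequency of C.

686 Hz

B is above A, so f_B = 677 + 5 = 682 Hz.
C is above B, so f_C = 682 + 4 = 686 Hz.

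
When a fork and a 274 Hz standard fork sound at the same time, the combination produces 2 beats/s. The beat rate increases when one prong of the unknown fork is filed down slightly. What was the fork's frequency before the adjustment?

276 Hz

|f − 274| = 2, so the fork was at either 272 Hz or 276 Hz.
Filing a prong removes mass and raises the fork's frequency; the adjustment raises the fork's frequency.
The beat rate rose, so the adjustment moved the fork further from 274 Hz — it was already above the reference.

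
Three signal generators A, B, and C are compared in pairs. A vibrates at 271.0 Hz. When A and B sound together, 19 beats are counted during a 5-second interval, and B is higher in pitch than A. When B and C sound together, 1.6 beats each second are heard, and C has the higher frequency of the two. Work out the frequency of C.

276.4 Hz

A–B: Beat frequency = 19/5 = 3.8 Hz.
B is above A, so f_B = 271.0 + 3.8 = 274.8 Hz.
C is above B, so f_C = 274.8 + 1.6 = 276.4 Hz.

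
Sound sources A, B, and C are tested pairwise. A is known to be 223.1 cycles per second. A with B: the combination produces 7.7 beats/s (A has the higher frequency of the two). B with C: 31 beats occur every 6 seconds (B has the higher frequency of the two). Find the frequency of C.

210.2333 Hz

B is below A, so f_B = 223.1 − 7.7 = 215.4 Hz.
B–C: Beat frequency = 31/6 = 5.1667 Hz.
C is below B, so f_C = 215.4 − 5.1667 = 210.2333 Hz.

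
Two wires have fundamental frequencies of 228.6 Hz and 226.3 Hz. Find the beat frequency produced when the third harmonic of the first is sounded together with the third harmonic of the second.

6.9 Hz

Third harmonic of the first: 3·228.6 = 685.8 Hz.
Third harmonic of the second: 3·226.3 = 678.9 Hz.
f_beat = |685.8 − 678.9| = 6.9 Hz.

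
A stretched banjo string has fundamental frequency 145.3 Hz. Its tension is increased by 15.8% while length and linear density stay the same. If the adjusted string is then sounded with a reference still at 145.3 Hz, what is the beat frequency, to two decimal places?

For a string, f ∝ √T, so the new frequency is 145.3·√1.158 = 156.3579 Hz.
f_beat = |156.3579 − 145.3| = 11.06 Hz.

11.06 Hz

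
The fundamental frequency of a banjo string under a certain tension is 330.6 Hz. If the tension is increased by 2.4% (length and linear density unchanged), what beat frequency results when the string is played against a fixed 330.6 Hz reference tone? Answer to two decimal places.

3.94 Hz

For a string, f ∝ √T, so the new frequency is 330.6·√1.024 = 334.5437 Hz.
f_beat = |334.5437 − 330.6| = 3.94 Hz.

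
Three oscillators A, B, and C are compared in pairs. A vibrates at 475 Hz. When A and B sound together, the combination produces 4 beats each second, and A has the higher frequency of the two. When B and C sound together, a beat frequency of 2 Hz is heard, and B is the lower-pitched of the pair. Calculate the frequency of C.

B is below A, so f_B = 475 − 4 = 471 Hz.
C is above B, so f_C = 471 + 2 = 473 Hz.

473 Hz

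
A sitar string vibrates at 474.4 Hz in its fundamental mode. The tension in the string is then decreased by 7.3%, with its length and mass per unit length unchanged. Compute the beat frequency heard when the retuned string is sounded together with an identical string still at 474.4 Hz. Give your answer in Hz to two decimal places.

For a string, f ∝ √T, so the new frequency is 474.4·√0.927 = 456.7563 Hz.
f_beat = |456.7563 − 474.4| = 17.64 Hz.

17.64 Hz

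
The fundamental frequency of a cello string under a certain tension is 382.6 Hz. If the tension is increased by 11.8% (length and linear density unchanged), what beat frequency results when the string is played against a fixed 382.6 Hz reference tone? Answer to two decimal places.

For a string, f ∝ √T, so the new frequency is 382.6·√1.118 = 404.5441 Hz.
f_beat = |404.5441 − 382.6| = 21.94 Hz.

21.94 Hz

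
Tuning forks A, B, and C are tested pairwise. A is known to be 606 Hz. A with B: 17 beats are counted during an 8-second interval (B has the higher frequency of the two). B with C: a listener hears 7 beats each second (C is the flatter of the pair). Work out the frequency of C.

A–B: Beat frequency = 17/8 = 2.125 Hz.
B is above A, so f_B = 606 + 2.125 = 608.125 Hz.
C is below B, so f_C = 608.125 − 7 = 601.125 Hz.

601.125 Hz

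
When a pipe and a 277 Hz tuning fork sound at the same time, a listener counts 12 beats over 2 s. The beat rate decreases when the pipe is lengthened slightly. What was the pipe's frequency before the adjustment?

Beat frequency = 12/2 = 6 Hz.
|f − 277| = 6, so the pipe was at either 271 Hz or 283 Hz.
A longer pipe has a lower fundamental; the adjustment lowers the pipe's frequency.
The beat rate fell, so the adjustment moved the pipe toward 277 Hz — it must have started above the reference.

283 Hz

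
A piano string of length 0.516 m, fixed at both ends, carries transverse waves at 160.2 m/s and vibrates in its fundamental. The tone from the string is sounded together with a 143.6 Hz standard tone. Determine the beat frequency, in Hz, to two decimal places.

For a string fixed at both ends, f_n = n·v/(2L) = 1·160.2/(2·0.516) = 155.2326 Hz.
f_beat = |155.2326 − 143.6| = 11.63 Hz.

11.63 Hz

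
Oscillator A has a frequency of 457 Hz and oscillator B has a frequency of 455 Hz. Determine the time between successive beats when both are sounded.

f_beat = |457 − 455| = 2 Hz.
Beat period T = 1 / f_beat = 1 / 2 s.

0.500 s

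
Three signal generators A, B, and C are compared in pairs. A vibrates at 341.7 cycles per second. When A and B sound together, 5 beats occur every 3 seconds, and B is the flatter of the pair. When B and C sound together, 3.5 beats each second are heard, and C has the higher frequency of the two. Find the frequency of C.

343.5333 Hz

A–B: Beat frequency = 5/3 = 1.6667 Hz.
B is below A, so f_B = 341.7 − 1.6667 = 340.0333 Hz.
C is above B, so f_C = 340.0333 + 3.5 = 343.5333 Hz.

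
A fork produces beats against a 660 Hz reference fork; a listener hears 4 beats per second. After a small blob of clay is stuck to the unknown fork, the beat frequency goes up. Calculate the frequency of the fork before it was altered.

656 Hz

|f − 660| = 4, so the fork was at either 656 Hz or 664 Hz.
Adding mass to a fork lowers its frequency; the adjustment lowers the fork's frequency.
The beat rate rose, so the adjustment moved the fork further from 660 Hz — it was already below the reference.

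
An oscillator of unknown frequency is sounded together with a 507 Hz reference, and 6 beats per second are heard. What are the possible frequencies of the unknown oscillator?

|f − 507| = 6, so f = 507 ± 6.

501 Hz or 513 Hz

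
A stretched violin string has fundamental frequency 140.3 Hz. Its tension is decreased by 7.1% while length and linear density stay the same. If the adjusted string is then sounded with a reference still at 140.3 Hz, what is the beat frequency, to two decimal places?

For a string, f ∝ √T, so the new frequency is 140.3·√0.929 = 135.2277 Hz.
f_beat = |135.2277 − 140.3| = 5.07 Hz.

5.07 Hz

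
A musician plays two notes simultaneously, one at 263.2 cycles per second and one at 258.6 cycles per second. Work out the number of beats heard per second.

4.6 Hz

f_beat = |f₁ − f₂|.
|263.2 − 258.6| = 4.6 Hz.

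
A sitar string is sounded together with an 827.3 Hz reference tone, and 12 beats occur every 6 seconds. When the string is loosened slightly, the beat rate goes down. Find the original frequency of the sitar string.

829.3 Hz

Beat frequency = 12/6 = 2 Hz.
|f − 827.3| = 2, so the sitar string was at either 825.3 Hz or 829.3 Hz.
Reducing tension lowers a string's frequency; the adjustment lowers the sitar string's frequency.
The beat rate fell, so the adjustment moved the sitar string toward 827.3 Hz — it must have started above the reference.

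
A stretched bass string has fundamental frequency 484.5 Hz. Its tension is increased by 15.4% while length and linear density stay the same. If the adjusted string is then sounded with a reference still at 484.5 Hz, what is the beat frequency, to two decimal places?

35.97 Hz

For a string, f ∝ √T, so the new frequency is 484.5·√1.154 = 520.4712 Hz.
f_beat = |520.4712 − 484.5| = 35.97 Hz.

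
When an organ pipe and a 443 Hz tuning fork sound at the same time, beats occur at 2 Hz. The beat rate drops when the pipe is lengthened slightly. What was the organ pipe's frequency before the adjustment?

445 Hz

|f − 443| = 2, so the organ pipe was at either 441 Hz or 445 Hz.
A longer pipe has a lower fundamental; the adjustment lowers the organ pipe's frequency.
The beat rate fell, so the adjustment moved the organ pipe toward 443 Hz — it must have started above the reference.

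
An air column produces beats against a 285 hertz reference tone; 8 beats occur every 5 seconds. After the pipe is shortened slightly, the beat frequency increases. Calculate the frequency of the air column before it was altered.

Beat frequency = 8/5 = 1.6 Hz.
|f − 285| = 1.6, so the air column was at either 283.4 Hz or 286.6 Hz.
A shorter pipe has a higher fundamental; the adjustment raises the air column's frequency.
The beat rate rose, so the adjustment moved the air column further from 285 Hz — it was already above the reference.

286.6 Hz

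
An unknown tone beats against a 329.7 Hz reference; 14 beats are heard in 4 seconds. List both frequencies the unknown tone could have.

326.2 Hz or 333.2 Hz

Beat frequency = 14/4 = 3.5 Hz.
|f − 329.7| = 3.5, so f = 329.7 ± 3.5.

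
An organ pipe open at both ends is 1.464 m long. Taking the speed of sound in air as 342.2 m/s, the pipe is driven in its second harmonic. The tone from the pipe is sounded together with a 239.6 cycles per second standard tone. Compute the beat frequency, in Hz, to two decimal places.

Open pipe: f_n = n·v/(2L) = 2·342.2/(2·1.464) = 233.7432 Hz.
f_beat = |233.7432 − 239.6| = 5.86 Hz.

5.86 Hz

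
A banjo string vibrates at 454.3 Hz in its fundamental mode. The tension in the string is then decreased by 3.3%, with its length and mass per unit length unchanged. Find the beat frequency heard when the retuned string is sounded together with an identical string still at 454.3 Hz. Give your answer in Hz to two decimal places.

7.56 Hz

For a string, f ∝ √T, so the new frequency is 454.3·√0.967 = 446.7412 Hz.
f_beat = |446.7412 − 454.3| = 7.56 Hz.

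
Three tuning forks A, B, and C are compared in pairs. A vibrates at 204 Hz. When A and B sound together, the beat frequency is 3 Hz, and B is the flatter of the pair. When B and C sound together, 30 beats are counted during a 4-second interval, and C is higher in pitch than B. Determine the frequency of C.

208.5 Hz

B is below A, so f_B = 204 − 3 = 201 Hz.
B–C: Beat frequency = 30/4 = 7.5 Hz.
C is above B, so f_C = 201 + 7.5 = 208.5 Hz.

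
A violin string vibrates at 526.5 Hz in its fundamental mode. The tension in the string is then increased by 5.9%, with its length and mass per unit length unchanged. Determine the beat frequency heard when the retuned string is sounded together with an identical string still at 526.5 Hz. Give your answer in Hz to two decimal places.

For a string, f ∝ √T, so the new frequency is 526.5·√1.059 = 541.8092 Hz.
f_beat = |541.8092 − 526.5| = 15.31 Hz.

15.31 Hz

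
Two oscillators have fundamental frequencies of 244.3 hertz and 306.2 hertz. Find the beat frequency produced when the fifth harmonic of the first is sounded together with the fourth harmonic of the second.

Fifth harmonic of the first: 5·244.3 = 1221.5 Hz.
Fourth harmonic of the second: 4·306.2 = 1224.8 Hz.
f_beat = |1221.5 − 1224.8| = 3.3 Hz.

3.3 Hz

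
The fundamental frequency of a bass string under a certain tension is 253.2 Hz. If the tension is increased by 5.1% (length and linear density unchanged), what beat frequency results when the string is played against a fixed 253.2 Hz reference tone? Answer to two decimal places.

6.38 Hz

For a string, f ∝ √T, so the new frequency is 253.2·√1.051 = 259.5763 Hz.
f_beat = |259.5763 − 253.2| = 6.38 Hz.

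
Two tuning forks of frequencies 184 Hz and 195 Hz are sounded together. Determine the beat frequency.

Beats arise from superposition of two nearby frequencies; the beat rate is |f₁ − f₂|.
|184 − 195| = 11 Hz.

11 Hz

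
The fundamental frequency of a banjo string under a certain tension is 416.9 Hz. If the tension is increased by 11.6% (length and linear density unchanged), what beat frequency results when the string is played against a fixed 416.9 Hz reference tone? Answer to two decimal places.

For a string, f ∝ √T, so the new frequency is 416.9·√1.116 = 440.4169 Hz.
f_beat = |440.4169 − 416.9| = 23.52 Hz.

23.52 Hz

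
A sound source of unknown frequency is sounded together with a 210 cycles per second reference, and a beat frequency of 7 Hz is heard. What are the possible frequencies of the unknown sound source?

203 Hz or 217 Hz

|f − 210| = 7, so f = 210 ± 7.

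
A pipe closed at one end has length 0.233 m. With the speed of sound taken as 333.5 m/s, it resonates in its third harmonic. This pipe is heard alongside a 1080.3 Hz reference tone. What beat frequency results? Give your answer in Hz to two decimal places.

Closed pipe (odd harmonics): f_n = n·v/(4L) = 3·333.5/(4·0.233) = 1073.4979 Hz.
f_beat = |1073.4979 − 1080.3| = 6.80 Hz.

6.80 Hz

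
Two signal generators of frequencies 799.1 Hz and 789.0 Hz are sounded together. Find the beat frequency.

10.1 Hz

The beat frequency equals the magnitude of the frequency difference.
|799.1 − 789.0| = 10.1 Hz.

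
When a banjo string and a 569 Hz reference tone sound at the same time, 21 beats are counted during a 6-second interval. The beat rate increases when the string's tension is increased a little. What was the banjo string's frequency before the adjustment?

Beat frequency = 21/6 = 3.5 Hz.
|f − 569| = 3.5, so the banjo string was at either 565.5 Hz or 572.5 Hz.
Higher tension means higher frequency; the adjustment raises the banjo string's frequency.
The beat rate rose, so the adjustment moved the banjo string further from 569 Hz — it was already above the reference.

572.5 Hz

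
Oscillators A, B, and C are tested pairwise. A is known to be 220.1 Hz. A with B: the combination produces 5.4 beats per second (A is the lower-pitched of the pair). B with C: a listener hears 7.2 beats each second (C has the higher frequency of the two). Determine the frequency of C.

B is above A, so f_B = 220.1 + 5.4 = 225.5 Hz.
C is above B, so f_C = 225.5 + 7.2 = 232.7 Hz.

232.7 Hz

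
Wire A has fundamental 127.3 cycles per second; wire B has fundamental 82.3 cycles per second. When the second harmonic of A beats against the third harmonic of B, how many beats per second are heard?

Second harmonic of the first: 2·127.3 = 254.6 Hz.
Third harmonic of the second: 3·82.3 = 246.9 Hz.
f_beat = |254.6 − 246.9| = 7.7 Hz.

7.7 Hz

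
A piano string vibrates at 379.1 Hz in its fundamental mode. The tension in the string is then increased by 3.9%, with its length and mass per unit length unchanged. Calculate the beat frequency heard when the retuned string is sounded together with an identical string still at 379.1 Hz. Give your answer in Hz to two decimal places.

For a string, f ∝ √T, so the new frequency is 379.1·√1.039 = 386.4217 Hz.
f_beat = |386.4217 − 379.1| = 7.32 Hz.

7.32 Hz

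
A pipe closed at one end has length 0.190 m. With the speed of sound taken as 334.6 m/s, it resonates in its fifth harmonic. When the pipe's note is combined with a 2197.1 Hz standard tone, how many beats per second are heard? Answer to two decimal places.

4.22 Hz

Closed pipe (odd harmonics): f_n = n·v/(4L) = 5·334.6/(4·0.190) = 2201.3158 Hz.
f_beat = |2201.3158 − 2197.1| = 4.22 Hz.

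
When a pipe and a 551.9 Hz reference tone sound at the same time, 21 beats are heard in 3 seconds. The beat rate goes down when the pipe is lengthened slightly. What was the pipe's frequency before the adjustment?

558.9 Hz

Beat frequency = 21/3 = 7 Hz.
|f − 551.9| = 7, so the pipe was at either 544.9 Hz or 558.9 Hz.
A longer pipe has a lower fundamental; the adjustment lowers the pipe's frequency.
The beat rate fell, so the adjustment moved the pipe toward 551.9 Hz — it must have started above the reference.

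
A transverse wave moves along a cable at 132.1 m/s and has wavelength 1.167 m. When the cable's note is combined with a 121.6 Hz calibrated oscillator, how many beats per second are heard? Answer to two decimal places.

8.40 Hz

Source frequency f = v/λ = 132.1/1.167 = 113.1962 Hz.
f_beat = |113.1962 − 121.6| = 8.40 Hz.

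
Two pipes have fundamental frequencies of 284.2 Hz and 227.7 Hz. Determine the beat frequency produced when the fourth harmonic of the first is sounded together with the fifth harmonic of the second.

Fourth harmonic of the first: 4·284.2 = 1136.8 Hz.
Fifth harmonic of the second: 5·227.7 = 1138.5 Hz.
f_beat = |1136.8 − 1138.5| = 1.7 Hz.

1.7 Hz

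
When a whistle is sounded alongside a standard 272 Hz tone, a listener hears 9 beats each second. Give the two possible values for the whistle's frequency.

|f − 272| = 9, so f = 272 ± 9.

263 Hz or 281 Hz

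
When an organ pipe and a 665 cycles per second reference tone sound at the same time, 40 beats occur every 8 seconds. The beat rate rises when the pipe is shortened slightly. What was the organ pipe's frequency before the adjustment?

670 Hz

Beat frequency = 40/8 = 5 Hz.
|f − 665| = 5, so the organ pipe was at either 660 Hz or 670 Hz.
A shorter pipe has a higher fundamental; the adjustment raises the organ pipe's frequency.
The beat rate rose, so the adjustment moved the organ pipe further from 665 Hz — it was already above the reference.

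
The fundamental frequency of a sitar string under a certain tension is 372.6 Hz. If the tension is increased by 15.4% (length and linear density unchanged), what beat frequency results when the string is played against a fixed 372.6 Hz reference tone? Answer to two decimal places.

For a string, f ∝ √T, so the new frequency is 372.6·√1.154 = 400.2633 Hz.
f_beat = |400.2633 − 372.6| = 27.66 Hz.

27.66 Hz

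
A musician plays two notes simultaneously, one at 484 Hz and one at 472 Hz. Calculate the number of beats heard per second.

The beat frequency equals the magnitude of the frequency difference.
|484 − 472| = 12 Hz.

12 Hz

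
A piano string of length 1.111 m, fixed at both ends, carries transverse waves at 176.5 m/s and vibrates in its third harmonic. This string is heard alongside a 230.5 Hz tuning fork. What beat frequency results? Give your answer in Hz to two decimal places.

7.80 Hz

For a string fixed at both ends, f_n = n·v/(2L) = 3·176.5/(2·1.111) = 238.2988 Hz.
f_beat = |238.2988 − 230.5| = 7.80 Hz.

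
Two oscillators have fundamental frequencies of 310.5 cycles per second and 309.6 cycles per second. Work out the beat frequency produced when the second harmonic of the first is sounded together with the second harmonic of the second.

Second harmonic of the first: 2·310.5 = 621.0 Hz.
Second harmonic of the second: 2·309.6 = 619.2 Hz.
f_beat = |621.0 − 619.2| = 1.8 Hz.

1.8 Hz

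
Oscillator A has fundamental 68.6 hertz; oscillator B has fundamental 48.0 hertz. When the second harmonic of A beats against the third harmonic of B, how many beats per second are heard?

6.8 Hz

Second harmonic of the first: 2·68.6 = 137.2 Hz.
Third harmonic of the second: 3·48.0 = 144.0 Hz.
f_beat = |137.2 − 144.0| = 6.8 Hz.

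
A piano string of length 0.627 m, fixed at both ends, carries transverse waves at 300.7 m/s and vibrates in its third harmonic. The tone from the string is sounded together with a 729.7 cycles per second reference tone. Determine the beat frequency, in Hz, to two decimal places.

For a string fixed at both ends, f_n = n·v/(2L) = 3·300.7/(2·0.627) = 719.3780 Hz.
f_beat = |719.3780 − 729.7| = 10.32 Hz.

10.32 Hz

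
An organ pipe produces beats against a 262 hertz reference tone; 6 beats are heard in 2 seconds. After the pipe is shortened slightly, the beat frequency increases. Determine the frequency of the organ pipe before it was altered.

265 Hz

Beat frequency = 6/2 = 3 Hz.
|f − 262| = 3, so the organ pipe was at either 259 Hz or 265 Hz.
A shorter pipe has a higher fundamental; the adjustment raises the organ pipe's frequency.
The beat rate rose, so the adjustment moved the organ pipe further from 262 Hz — it was already above the reference.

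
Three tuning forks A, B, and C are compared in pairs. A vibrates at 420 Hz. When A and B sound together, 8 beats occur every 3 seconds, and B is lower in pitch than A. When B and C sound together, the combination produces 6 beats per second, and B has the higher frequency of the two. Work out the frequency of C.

A–B: Beat frequency = 8/3 = 2.6667 Hz.
B is below A, so f_B = 420 − 2.6667 = 417.3333 Hz.
C is below B, so f_C = 417.3333 − 6 = 411.3333 Hz.

411.3333 Hz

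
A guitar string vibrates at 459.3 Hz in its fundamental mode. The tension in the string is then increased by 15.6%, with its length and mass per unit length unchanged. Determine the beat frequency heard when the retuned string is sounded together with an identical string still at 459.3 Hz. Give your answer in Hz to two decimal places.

34.53 Hz

For a string, f ∝ √T, so the new frequency is 459.3·√1.156 = 493.8276 Hz.
f_beat = |493.8276 − 459.3| = 34.53 Hz.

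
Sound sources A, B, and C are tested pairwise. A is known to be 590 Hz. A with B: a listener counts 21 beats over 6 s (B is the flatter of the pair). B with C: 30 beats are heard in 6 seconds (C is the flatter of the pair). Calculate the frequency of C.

581.5 Hz

A–B: Beat frequency = 21/6 = 3.5 Hz.
B is below A, so f_B = 590 − 3.5 = 586.5 Hz.
B–C: Beat frequency = 30/6 = 5 Hz.
C is below B, so f_C = 586.5 − 5 = 581.5 Hz.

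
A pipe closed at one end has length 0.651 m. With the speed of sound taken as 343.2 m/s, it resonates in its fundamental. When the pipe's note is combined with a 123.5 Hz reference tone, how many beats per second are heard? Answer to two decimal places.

Closed pipe (odd harmonics): f_n = n·v/(4L) = 1·343.2/(4·0.651) = 131.7972 Hz.
f_beat = |131.7972 − 123.5| = 8.30 Hz.

8.30 Hz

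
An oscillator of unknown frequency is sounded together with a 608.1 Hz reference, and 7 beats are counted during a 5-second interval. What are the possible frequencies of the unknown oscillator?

606.7 Hz or 609.5 Hz

Beat frequency = 7/5 = 1.4 Hz.
|f − 608.1| = 1.4, so f = 608.1 ± 1.4.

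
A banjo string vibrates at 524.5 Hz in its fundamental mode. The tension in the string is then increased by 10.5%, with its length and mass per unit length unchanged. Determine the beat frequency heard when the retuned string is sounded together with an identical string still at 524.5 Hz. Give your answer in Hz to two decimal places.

For a string, f ∝ √T, so the new frequency is 524.5·√1.105 = 551.3491 Hz.
f_beat = |551.3491 − 524.5| = 26.85 Hz.

26.85 Hz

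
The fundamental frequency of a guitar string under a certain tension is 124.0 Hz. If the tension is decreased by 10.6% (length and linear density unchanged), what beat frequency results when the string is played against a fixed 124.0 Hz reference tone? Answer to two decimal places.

6.76 Hz

For a string, f ∝ √T, so the new frequency is 124.0·√0.894 = 117.2440 Hz.
f_beat = |117.2440 − 124.0| = 6.76 Hz.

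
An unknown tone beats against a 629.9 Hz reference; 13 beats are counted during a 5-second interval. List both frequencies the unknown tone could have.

Beat frequency = 13/5 = 2.6 Hz.
|f − 629.9| = 2.6, so f = 629.9 ± 2.6.

627.3 Hz or 632.5 Hz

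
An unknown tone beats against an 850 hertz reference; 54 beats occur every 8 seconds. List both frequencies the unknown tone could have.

Beat frequency = 54/8 = 6.75 Hz.
|f − 850| = 6.75, so f = 850 ± 6.75.

843.25 Hz or 856.75 Hz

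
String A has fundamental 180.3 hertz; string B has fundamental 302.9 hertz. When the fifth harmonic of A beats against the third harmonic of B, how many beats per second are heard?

7.2 Hz

Fifth harmonic of the first: 5·180.3 = 901.5 Hz.
Third harmonic of the second: 3·302.9 = 908.7 Hz.
f_beat = |901.5 − 908.7| = 7.2 Hz.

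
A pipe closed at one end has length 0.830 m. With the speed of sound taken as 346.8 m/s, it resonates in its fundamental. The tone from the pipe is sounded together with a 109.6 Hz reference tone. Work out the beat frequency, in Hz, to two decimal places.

5.14 Hz

Closed pipe (odd harmonics): f_n = n·v/(4L) = 1·346.8/(4·0.830) = 104.4578 Hz.
f_beat = |104.4578 − 109.6| = 5.14 Hz.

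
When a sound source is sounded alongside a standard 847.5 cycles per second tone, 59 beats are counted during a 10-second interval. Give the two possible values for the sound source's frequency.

Beat frequency = 59/10 = 5.9 Hz.
|f − 847.5| = 5.9, so f = 847.5 ± 5.9.

841.6 Hz or 853.4 Hz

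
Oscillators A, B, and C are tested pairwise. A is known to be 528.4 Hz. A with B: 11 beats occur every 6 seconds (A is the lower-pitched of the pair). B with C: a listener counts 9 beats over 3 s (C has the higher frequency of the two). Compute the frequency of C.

A–B: Beat frequency = 11/6 = 1.8333 Hz.
B is above A, so f_B = 528.4 + 1.8333 = 530.2333 Hz.
B–C: Beat frequency = 9/3 = 3 Hz.
C is above B, so f_C = 530.2333 + 3 = 533.2333 Hz.

533.2333 Hz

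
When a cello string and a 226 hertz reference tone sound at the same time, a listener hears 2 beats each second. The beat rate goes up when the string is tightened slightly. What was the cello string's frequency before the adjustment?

228 Hz

|f − 226| = 2, so the cello string was at either 224 Hz or 228 Hz.
Increasing tension raises a string's frequency; the adjustment raises the cello string's frequency.
The beat rate rose, so the adjustment moved the cello string further from 226 Hz — it was already above the reference.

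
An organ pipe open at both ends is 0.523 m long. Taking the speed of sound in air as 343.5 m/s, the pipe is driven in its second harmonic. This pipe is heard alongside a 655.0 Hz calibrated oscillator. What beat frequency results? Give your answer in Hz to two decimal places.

Open pipe: f_n = n·v/(2L) = 2·343.5/(2·0.523) = 656.7878 Hz.
f_beat = |656.7878 − 655.0| = 1.79 Hz.

1.79 Hz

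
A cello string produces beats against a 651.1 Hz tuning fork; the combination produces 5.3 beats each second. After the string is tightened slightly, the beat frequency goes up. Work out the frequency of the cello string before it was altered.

|f − 651.1| = 5.3, so the cello string was at either 645.8 Hz or 656.4 Hz.
Increasing tension raises a string's frequency; the adjustment raises the cello string's frequency.
The beat rate rose, so the adjustment moved the cello string further from 651.1 Hz — it was already above the reference.

656.4 Hz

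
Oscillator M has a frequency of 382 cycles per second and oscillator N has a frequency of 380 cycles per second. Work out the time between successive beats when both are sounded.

0.500 s

f_beat = |382 − 380| = 2 Hz.
Beat period T = 1 / f_beat = 1 / 2 s.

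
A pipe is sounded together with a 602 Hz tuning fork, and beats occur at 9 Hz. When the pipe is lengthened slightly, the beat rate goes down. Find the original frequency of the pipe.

611 Hz

|f − 602| = 9, so the pipe was at either 593 Hz or 611 Hz.
A longer pipe has a lower fundamental; the adjustment lowers the pipe's frequency.
The beat rate fell, so the adjustment moved the pipe toward 602 Hz — it must have started above the reference.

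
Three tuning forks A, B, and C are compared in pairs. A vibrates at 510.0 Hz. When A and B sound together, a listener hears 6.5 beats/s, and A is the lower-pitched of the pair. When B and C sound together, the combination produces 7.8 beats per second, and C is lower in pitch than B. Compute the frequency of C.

B is above A, so f_B = 510.0 + 6.5 = 516.5 Hz.
C is below B, so f_C = 516.5 − 7.8 = 508.7 Hz.

508.7 Hz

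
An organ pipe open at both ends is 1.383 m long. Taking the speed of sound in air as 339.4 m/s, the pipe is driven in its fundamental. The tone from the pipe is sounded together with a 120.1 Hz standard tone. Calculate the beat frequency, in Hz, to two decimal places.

2.60 Hz

Open pipe: f_n = n·v/(2L) = 1·339.4/(2·1.383) = 122.7043 Hz.
f_beat = |122.7043 − 120.1| = 2.60 Hz.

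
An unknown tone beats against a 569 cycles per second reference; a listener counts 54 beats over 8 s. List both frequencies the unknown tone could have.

Beat frequency = 54/8 = 6.75 Hz.
|f − 569| = 6.75, so f = 569 ± 6.75.

562.25 Hz or 575.75 Hz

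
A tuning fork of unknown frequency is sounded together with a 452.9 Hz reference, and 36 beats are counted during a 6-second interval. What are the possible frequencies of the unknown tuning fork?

446.9 Hz or 458.9 Hz

Beat frequency = 36/6 = 6 Hz.
|f − 452.9| = 6, so f = 452.9 ± 6.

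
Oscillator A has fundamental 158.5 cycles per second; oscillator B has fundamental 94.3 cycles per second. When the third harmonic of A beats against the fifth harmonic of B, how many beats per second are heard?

4.0 Hz

Third harmonic of the first: 3·158.5 = 475.5 Hz.
Fifth harmonic of the second: 5·94.3 = 471.5 Hz.
f_beat = |475.5 − 471.5| = 4.0 Hz.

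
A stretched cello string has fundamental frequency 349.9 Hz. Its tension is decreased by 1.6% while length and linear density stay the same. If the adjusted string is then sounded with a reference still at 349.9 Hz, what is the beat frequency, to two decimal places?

For a string, f ∝ √T, so the new frequency is 349.9·√0.984 = 347.0895 Hz.
f_beat = |347.0895 − 349.9| = 2.81 Hz.

2.81 Hz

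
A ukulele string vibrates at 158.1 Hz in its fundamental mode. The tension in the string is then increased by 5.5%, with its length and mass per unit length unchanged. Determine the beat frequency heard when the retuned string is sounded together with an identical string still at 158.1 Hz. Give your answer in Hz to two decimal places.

For a string, f ∝ √T, so the new frequency is 158.1·√1.055 = 162.3896 Hz.
f_beat = |162.3896 − 158.1| = 4.29 Hz.

4.29 Hz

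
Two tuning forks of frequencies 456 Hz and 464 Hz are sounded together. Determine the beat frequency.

8 Hz

f_beat = |f₁ − f₂|.
|456 − 464| = 8 Hz.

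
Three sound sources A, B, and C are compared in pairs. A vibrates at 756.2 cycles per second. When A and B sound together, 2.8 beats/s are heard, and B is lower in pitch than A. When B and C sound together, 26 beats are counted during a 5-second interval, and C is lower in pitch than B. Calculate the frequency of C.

748.2 Hz

B is below A, so f_B = 756.2 − 2.8 = 753.4 Hz.
B–C: Beat frequency = 26/5 = 5.2 Hz.
C is below B, so f_C = 753.4 − 5.2 = 748.2 Hz.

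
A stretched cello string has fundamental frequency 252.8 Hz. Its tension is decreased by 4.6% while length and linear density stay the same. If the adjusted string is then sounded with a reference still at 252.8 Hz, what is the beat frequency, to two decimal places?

5.88 Hz

For a string, f ∝ √T, so the new frequency is 252.8·√0.954 = 246.9172 Hz.
f_beat = |246.9172 − 252.8| = 5.88 Hz.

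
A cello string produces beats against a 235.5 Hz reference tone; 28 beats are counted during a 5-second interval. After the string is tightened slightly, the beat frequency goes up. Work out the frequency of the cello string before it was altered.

241.1 Hz

Beat frequency = 28/5 = 5.6 Hz.
|f − 235.5| = 5.6, so the cello string was at either 229.9 Hz or 241.1 Hz.
Increasing tension raises a string's frequency; the adjustment raises the cello string's frequency.
The beat rate rose, so the adjustment moved the cello string further from 235.5 Hz — it was already above the reference.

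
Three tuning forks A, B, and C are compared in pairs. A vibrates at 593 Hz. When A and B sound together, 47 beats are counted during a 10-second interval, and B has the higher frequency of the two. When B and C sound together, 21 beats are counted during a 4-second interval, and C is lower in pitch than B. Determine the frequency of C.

592.45 Hz

A–B: Beat frequency = 47/10 = 4.7 Hz.
B is above A, so f_B = 593 + 4.7 = 597.7 Hz.
B–C: Beat frequency = 21/4 = 5.25 Hz.
C is below B, so f_C = 597.7 − 5.25 = 592.45 Hz.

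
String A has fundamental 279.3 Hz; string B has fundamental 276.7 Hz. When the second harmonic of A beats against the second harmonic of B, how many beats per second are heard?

Second harmonic of the first: 2·279.3 = 558.6 Hz.
Second harmonic of the second: 2·276.7 = 553.4 Hz.
f_beat = |558.6 − 553.4| = 5.2 Hz.

5.2 Hz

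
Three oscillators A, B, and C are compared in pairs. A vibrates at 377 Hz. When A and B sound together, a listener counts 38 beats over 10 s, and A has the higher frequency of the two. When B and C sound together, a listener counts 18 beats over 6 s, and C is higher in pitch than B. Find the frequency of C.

A–B: Beat frequency = 38/10 = 3.8 Hz.
B is below A, so f_B = 377 − 3.8 = 373.2 Hz.
B–C: Beat frequency = 18/6 = 3 Hz.
C is above B, so f_C = 373.2 + 3 = 376.2 Hz.

376.2 Hz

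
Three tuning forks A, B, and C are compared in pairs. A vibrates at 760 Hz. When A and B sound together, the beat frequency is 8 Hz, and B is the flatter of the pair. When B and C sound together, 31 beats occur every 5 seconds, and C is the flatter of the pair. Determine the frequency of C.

B is below A, so f_B = 760 − 8 = 752 Hz.
B–C: Beat frequency = 31/5 = 6.2 Hz.
C is below B, so f_C = 752 − 6.2 = 745.8 Hz.

745.8 Hz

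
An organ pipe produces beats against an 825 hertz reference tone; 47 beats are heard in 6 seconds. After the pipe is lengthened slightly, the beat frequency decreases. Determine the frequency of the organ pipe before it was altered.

Beat frequency = 47/6 = 7.8333 Hz.
|f − 825| = 7.8333, so the organ pipe was at either 817.1667 Hz or 832.8333 Hz.
A longer pipe has a lower fundamental; the adjustment lowers the organ pipe's frequency.
The beat rate fell, so the adjustment moved the organ pipe toward 825 Hz — it must have started above the reference.

832.8333 Hz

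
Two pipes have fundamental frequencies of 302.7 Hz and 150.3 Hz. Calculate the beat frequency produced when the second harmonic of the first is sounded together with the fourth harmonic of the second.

Second harmonic of the first: 2·302.7 = 605.4 Hz.
Fourth harmonic of the second: 4·150.3 = 601.2 Hz.
f_beat = |605.4 − 601.2| = 4.2 Hz.

4.2 Hz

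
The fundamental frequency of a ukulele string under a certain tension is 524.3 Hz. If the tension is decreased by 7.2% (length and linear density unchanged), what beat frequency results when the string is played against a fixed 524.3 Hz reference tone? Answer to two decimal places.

19.23 Hz

For a string, f ∝ √T, so the new frequency is 524.3·√0.928 = 505.0726 Hz.
f_beat = |505.0726 − 524.3| = 19.23 Hz.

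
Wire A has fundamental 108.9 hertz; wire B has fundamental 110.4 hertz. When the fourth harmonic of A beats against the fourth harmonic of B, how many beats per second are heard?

Fourth harmonic of the first: 4·108.9 = 435.6 Hz.
Fourth harmonic of the second: 4·110.4 = 441.6 Hz.
f_beat = |435.6 − 441.6| = 6.0 Hz.

6.0 Hz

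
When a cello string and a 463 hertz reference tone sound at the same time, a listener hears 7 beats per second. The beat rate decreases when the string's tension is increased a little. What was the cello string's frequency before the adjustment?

|f − 463| = 7, so the cello string was at either 456 Hz or 470 Hz.
Higher tension means higher frequency; the adjustment raises the cello string's frequency.
The beat rate fell, so the adjustment moved the cello string toward 463 Hz — it must have started below the reference.

456 Hz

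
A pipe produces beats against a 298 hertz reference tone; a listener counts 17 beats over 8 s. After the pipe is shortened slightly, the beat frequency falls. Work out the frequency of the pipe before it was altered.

Beat frequency = 17/8 = 2.125 Hz.
|f − 298| = 2.125, so the pipe was at either 295.875 Hz or 300.125 Hz.
A shorter pipe has a higher fundamental; the adjustment raises the pipe's frequency.
The beat rate fell, so the adjustment moved the pipe toward 298 Hz — it must have started below the reference.

295.875 Hz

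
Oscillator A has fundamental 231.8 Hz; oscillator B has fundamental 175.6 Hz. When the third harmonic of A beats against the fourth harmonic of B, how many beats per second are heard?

7.0 Hz

Third harmonic of the first: 3·231.8 = 695.4 Hz.
Fourth harmonic of the second: 4·175.6 = 702.4 Hz.
f_beat = |695.4 − 702.4| = 7.0 Hz.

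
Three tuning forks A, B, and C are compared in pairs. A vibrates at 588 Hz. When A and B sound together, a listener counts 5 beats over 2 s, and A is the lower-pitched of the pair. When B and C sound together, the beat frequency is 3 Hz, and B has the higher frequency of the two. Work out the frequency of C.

A–B: Beat frequency = 5/2 = 2.5 Hz.
B is above A, so f_B = 588 + 2.5 = 590.5 Hz.
C is below B, so f_C = 590.5 − 3 = 587.5 Hz.

587.5 Hz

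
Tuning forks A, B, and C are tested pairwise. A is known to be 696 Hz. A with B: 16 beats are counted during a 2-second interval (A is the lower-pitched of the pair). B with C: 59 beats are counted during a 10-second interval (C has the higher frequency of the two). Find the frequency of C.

709.9 Hz

A–B: Beat frequency = 16/2 = 8 Hz.
B is above A, so f_B = 696 + 8 = 704 Hz.
B–C: Beat frequency = 59/10 = 5.9 Hz.
C is above B, so f_C = 704 + 5.9 = 709.9 Hz.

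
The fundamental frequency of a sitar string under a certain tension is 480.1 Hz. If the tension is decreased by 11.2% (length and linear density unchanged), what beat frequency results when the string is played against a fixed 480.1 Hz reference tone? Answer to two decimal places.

27.68 Hz

For a string, f ∝ √T, so the new frequency is 480.1·√0.888 = 452.4162 Hz.
f_beat = |452.4162 − 480.1| = 27.68 Hz.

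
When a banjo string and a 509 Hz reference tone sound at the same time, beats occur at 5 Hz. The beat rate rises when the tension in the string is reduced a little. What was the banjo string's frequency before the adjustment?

|f − 509| = 5, so the banjo string was at either 504 Hz or 514 Hz.
Lower tension means lower frequency; the adjustment lowers the banjo string's frequency.
The beat rate rose, so the adjustment moved the banjo string further from 509 Hz — it was already below the reference.

504 Hz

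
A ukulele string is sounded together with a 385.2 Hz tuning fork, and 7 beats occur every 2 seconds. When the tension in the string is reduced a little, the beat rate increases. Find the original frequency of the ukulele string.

381.7 Hz

Beat frequency = 7/2 = 3.5 Hz.
|f − 385.2| = 3.5, so the ukulele string was at either 381.7 Hz or 388.7 Hz.
Lower tension means lower frequency; the adjustment lowers the ukulele string's frequency.
The beat rate rose, so the adjustment moved the ukulele string further from 385.2 Hz — it was already below the reference.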